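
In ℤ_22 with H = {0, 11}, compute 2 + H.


2 + H = {2 + h (mod 22) : h ∈ H}
2+0=2, 2+11=13

2 + H = {2, 13}


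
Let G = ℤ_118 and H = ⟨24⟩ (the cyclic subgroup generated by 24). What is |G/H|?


|⟨24⟩| = n / gcd(24, 118) = 118 / 2 = 59
H is normal (ℤ_118 is abelian).
|G/H| = |G| / |H| = 118 / 59 = 2

|G/H| = 2


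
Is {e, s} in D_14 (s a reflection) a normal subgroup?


H = {e, s} in D_14 (s a reflection)
r·s·r⁻¹ = sr⁻² ≠ s for n ≥ 3, so {e, s} is not closed under conjugation

No, not a normal subgroup


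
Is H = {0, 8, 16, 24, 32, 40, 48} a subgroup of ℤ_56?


Subgroup test for H = {0, 8, 16, 24, 32, 40, 48} in (ℤ_56, +):
(1) 0 ∈ H? Yes
(2) Closure: for all a,b ∈ H, (a+b) mod 56 ∈ H? Yes
(3) Inverses: for all a ∈ H, -a mod 56 ∈ H? Yes

Yes, H is a subgroup of ℤ_56


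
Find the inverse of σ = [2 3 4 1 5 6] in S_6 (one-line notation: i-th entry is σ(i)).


To find σ⁻¹, swap domain and range:
σ(1) = 2 → σ⁻¹(2) = 1
σ(2) = 3 → σ⁻¹(3) = 2
σ(3) = 4 → σ⁻¹(4) = 3
σ(4) = 1 → σ⁻¹(1) = 4
σ(5) = 5 → σ⁻¹(5) = 5
σ(6) = 6 → σ⁻¹(6) = 6

σ⁻¹ = [4 1 2 3 5 6]


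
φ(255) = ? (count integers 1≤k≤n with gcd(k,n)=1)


Factor n: 255 = 3 × 5 × 17
φ(n) = n · ∏(1 - 1/p) over distinct primes p | n
φ(255) = 255 · (1 - 1/3) · (1 - 1/5) · (1 - 1/17) = 128

φ(255) = 128


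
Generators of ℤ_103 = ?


g generates ℤ_n iff gcd(g,n) = 1
Prime factors of 103: 103
Generators are g ∈ {1,...,102} not divisible by any of these primes.
Generators: {1, 2, 3, 4, 5, 6, 7, 8, 9, 10, 11, 12, 13, 14, 15, 16, 17, 18, 19, 20, 21, 22, 23, 24, 25, 26, 27, 28, 29, 30, 31, 32, 33, 34, 35, 36, 37, 38, 39, 40, 41, 42, 43, 44, 45, 46, 47, 48, 49, 50, 51, 52, 53, 54, 55, 56, 57, 58, 59, 60, 61, 62, 63, 64, 65, 66, 67, 68, 69, 70, 71, 72, 73, 74, 75, 76, 77, 78, 79, 80, 81, 82, 83, 84, 85, 86, 87, 88, 89, 90, 91, 92, 93, 94, 95, 96, 97, 98, 99, 100, 101, 102}
Number of generators = φ(103) = 102

Generators of ℤ_103 = {1, 2, 3, 4, 5, 6, 7, 8, 9, 10, 11, 12, 13, 14, 15, 16, 17, 18, 19, 20, 21, 22, 23, 24, 25, 26, 27, 28, 29, 30, 31, 32, 33, 34, 35, 36, 37, 38, 39, 40, 41, 42, 43, 44, 45, 46, 47, 48, 49, 50, 51, 52, 53, 54, 55, 56, 57, 58, 59, 60, 61, 62, 63, 64, 65, 66, 67, 68, 69, 70, 71, 72, 73, 74, 75, 76, 77, 78, 79, 80, 81, 82, 83, 84, 85, 86, 87, 88, 89, 90, 91, 92, 93, 94, 95, 96, 97, 98, 99, 100, 101, 102}


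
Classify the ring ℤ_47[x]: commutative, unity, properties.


ℤ_47 is a field (n prime), so ℤ_47[x] is a commutative integral domain with unity
Commutative: Yes
Integral domain: Yes
Has unity: Yes

ℤ_47[x]: Commutative=Yes, Unity=Yes


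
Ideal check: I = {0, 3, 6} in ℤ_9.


Check ideal conditions for I = {0, 3, 6} in ℤ_9:
(1) I is an additive subgroup? Yes
(2) For r ∈ ℤ_9 and a ∈ I: r·a ∈ I? Yes

Yes, I is an ideal of ℤ_9


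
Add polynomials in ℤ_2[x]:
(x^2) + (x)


Add coefficients mod 2:
x^0: 0 + 0 = 0 (mod 2)
x^1: 0 + 1 = 1 (mod 2)
x^2: 1 + 0 = 1 (mod 2)
Result: x + x^2

f + g = x + x^2


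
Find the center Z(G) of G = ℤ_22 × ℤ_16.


Z(G) = {g ∈ G | gx = xg for all x ∈ G}
Direct product of abelian groups is abelian, so Z(G) = G

Z(ℤ_22 × ℤ_16) = ℤ_22 × ℤ_16


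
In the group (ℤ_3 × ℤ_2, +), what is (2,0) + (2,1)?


Operation: componentwise addition mod (3, 2)
(2,0) + (2,1) = ((a₁+b₁) mod 3, (a₂+b₂) mod 2) with a = (2,0), b = (2,1)

(2,0) + (2,1) = (1,1)


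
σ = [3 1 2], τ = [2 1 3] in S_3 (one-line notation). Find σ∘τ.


σ∘τ: apply τ first, then σ
1 →τ 2 →σ 1
2 →τ 1 →σ 3
3 →τ 3 →σ 2

σ∘τ = [1 3 2]


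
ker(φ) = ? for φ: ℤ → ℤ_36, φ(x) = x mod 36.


Kernel = preimage of identity
ker(φ) = {x ∈ ℤ : x ≡ 0 (mod 36)} = 36ℤ = {0, ±36, ±72, ...}

ker(φ) = 36ℤ


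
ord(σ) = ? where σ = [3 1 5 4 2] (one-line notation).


Cycle decomposition: (1 3 5 2)
Cycle lengths: 4
Order = lcm(4) = 4

ord(σ) = 4


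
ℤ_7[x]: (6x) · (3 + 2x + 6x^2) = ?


Expand and collect like terms; reduce coefficients mod 7:
x^0: 0·3 = 0 ≡ 0 (mod 7)
x^1: 0·2 + 6·3 = 18 ≡ 4 (mod 7)
x^2: 0·6 + 6·2 = 12 ≡ 5 (mod 7)
x^3: 6·6 = 36 ≡ 1 (mod 7)
Result: 4x + 5x^2 + x^3

f · g = 4x + 5x^2 + x^3


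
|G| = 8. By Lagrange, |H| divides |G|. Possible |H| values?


Lagrange's theorem: |H| divides |G|
|G| = 8
Divisors of 8: 1, 2, 4, 8

Possible subgroup orders: {1, 2, 4, 8}


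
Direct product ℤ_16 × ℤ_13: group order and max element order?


|ℤ_16 × ℤ_13| = 16 × 13 = 208
Max element order = lcm(16,13) = 208
Cyclic? Yes (gcd=1)

|ℤ_16×ℤ_13| = 208, max element order = 208


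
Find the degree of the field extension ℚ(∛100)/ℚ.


∛100 has minimal polynomial x³ - 100 (irreducible over ℚ since 100 is not a perfect cube)

[ℚ(∛100)/ℚ] = 3


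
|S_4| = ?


|S_n| = n! (number of permutations of n symbols)
|S_4| = 4! = 24

|S_4| = 24


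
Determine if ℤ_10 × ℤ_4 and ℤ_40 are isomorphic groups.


Comparing ℤ_10 × ℤ_4 and ℤ_40:
gcd(10,4) = 2 ≠ 1. Max element order in ℤ_10×ℤ_4 is lcm(10,4) = 20 < 40, so it has no element of order 40

No, ℤ_10 × ℤ_4 ≇ ℤ_40


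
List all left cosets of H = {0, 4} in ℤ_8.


H = {0, 4}, |H| = 2
Number of cosets = |G|/|H| = 8/2 = 4
0 + H = {0, 4}
1 + H = {1, 5}
2 + H = {2, 6}
3 + H = {3, 7}

Cosets: 0+H={0,4}; 1+H={1,5}; 2+H={2,6}; 3+H={3,7}


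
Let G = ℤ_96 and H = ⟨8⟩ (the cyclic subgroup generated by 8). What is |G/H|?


|⟨8⟩| = n / gcd(8, 96) = 96 / 8 = 12
H is normal (ℤ_96 is abelian).
|G/H| = |G| / |H| = 96 / 12 = 8

|G/H| = 8


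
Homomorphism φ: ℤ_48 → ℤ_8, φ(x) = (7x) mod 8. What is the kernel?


Kernel = preimage of identity
ker(φ) = {x ∈ ℤ_48 : 7x ≡ 0 (mod 8)}. Since 8 | 48, φ is well-defined. The kernel is the cyclic subgroup ⟨8⟩ of ℤ_48 (order 6), i.e. {0, 8, 16, 24, 32, 40}

ker(φ) = {0, 8, 16, 24, 32, 40}


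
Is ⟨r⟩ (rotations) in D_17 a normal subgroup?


H = ⟨r⟩ (rotations) in D_17
The rotation subgroup ⟨r⟩ has index 2 in D_17, so it is normal

Yes, normal subgroup


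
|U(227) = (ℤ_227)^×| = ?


U(n) is the group of units mod n; |U(n)| = φ(n)
|U(227)| = φ(227) = 226

|U(227) = (ℤ_227)^×| = 226


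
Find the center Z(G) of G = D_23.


Z(G) = {g ∈ G | gx = xg for all x ∈ G}
For odd n, Z(D_n) = {e}: no nontrivial rotation commutes with all reflections

Z(D_23) = {e}


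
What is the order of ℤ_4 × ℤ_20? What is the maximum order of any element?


|ℤ_4 × ℤ_20| = 4 × 20 = 80
Max element order = lcm(4,20) = 20
Cyclic? No (gcd=4)

|ℤ_4×ℤ_20| = 80, max element order = 20


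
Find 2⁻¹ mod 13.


Use the extended Euclidean algorithm to write 1 = 2·s + 13·t; then s mod 13 is the inverse.
Euclidean algorithm:
  2 = 0·13 + 2
  13 = 6·2 + 1
  2 = 2·1 + 0
gcd(2,13) = 1
Back-substitution gives: 2·(-6) + 13·(1) = 1
So 2⁻¹ ≡ -6 ≡ 7 (mod 13)
Check: 2 × 7 = 14 ≡ 1 (mod 13) ✓

2⁻¹ ≡ 7 (mod 13)


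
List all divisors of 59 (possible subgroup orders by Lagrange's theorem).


Lagrange's theorem: |H| divides |G|
|G| = 59
Divisors of 59: 1, 59

Possible subgroup orders: {1, 59}


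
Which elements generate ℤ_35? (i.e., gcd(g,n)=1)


g generates ℤ_n iff gcd(g,n) = 1
Prime factors of 35: 5, 7
Generators are g ∈ {1,...,34} not divisible by any of these primes.
Generators: {1, 2, 3, 4, 6, 8, 9, 11, 12, 13, 16, 17, 18, 19, 22, 23, 24, 26, 27, 29, 31, 32, 33, 34}
Number of generators = φ(35) = 24

Generators of ℤ_35 = {1, 2, 3, 4, 6, 8, 9, 11, 12, 13, 16, 17, 18, 19, 22, 23, 24, 26, 27, 29, 31, 32, 33, 34}


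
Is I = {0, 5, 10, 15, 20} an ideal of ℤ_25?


Check ideal conditions for I = {0, 5, 10, 15, 20} in ℤ_25:
(1) I is an additive subgroup? Yes
(2) For r ∈ ℤ_25 and a ∈ I: r·a ∈ I? Yes

Yes, I is an ideal of ℤ_25


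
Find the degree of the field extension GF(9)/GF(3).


GF(9) = GF(3^2), so the extension degree is 2

[GF(9)/GF(3)] = 2


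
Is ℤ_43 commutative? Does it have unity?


ℤ_43 is a commutative ring with unity 1; 43 is prime, so ℤ_43 is a field (hence an integral domain)
Commutative: Yes
Integral domain: Yes
Has unity: Yes

ℤ_43: Commutative=Yes, Unity=Yes


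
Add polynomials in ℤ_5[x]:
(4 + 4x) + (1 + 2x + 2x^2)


Add coefficients mod 5:
x^0: 4 + 1 = 0 (mod 5)
x^1: 4 + 2 = 1 (mod 5)
x^2: 0 + 2 = 2 (mod 5)
Result: x + 2x^2

f + g = x + 2x^2


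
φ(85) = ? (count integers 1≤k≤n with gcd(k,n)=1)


Factor n: 85 = 5 × 17
φ(n) = n · ∏(1 - 1/p) over distinct primes p | n
φ(85) = 85 · (1 - 1/5) · (1 - 1/17) = 64

φ(85) = 64


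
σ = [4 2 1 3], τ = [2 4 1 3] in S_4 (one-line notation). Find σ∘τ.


σ∘τ: apply τ first, then σ
1 →τ 2 →σ 2
2 →τ 4 →σ 3
3 →τ 1 →σ 4
4 →τ 3 →σ 1

σ∘τ = [2 3 4 1]


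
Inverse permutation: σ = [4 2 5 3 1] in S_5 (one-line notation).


To find σ⁻¹, swap domain and range:
σ(1) = 4 → σ⁻¹(4) = 1
σ(2) = 2 → σ⁻¹(2) = 2
σ(3) = 5 → σ⁻¹(5) = 3
σ(4) = 3 → σ⁻¹(3) = 4
σ(5) = 1 → σ⁻¹(1) = 5

σ⁻¹ = [5 2 4 1 3]


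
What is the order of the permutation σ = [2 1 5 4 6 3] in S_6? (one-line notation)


Cycle decomposition: (1 2) (3 5 6)
Cycle lengths: 2, 3
Order = lcm(2, 3) = 6

ord(σ) = 6


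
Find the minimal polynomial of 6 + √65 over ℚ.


Let α = 6 + √65. Then α - 6 = √65, so (α - 6)² = 65, giving α² - 12α - 29 = 0. Degree 2 and α ∉ ℚ, so this is the minimal polynomial.

Minimal polynomial: x² - 12x - 29


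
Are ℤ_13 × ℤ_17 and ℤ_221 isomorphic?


Comparing ℤ_13 × ℤ_17 and ℤ_221:
gcd(13,17) = 1, so ℤ_13 × ℤ_17 ≅ ℤ_221 (CRT)

Yes, ℤ_13 × ℤ_17 ≅ ℤ_221


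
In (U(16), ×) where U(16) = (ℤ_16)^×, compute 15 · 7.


Operation: multiplication mod 16
15 · 7 = (a × b) mod 16 with a = 15, b = 7

15 · 7 = 9


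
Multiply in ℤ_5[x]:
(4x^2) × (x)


Expand and collect like terms; reduce coefficients mod 5:
x^0: 0·0 = 0 ≡ 0 (mod 5)
x^1: 0·1 + 0·0 = 0 ≡ 0 (mod 5)
x^2: 0·1 + 4·0 = 0 ≡ 0 (mod 5)
x^3: 4·1 = 4 ≡ 4 (mod 5)
Result: 4x^3

f · g = 4x^3


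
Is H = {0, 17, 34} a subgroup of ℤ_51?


Subgroup test for H = {0, 17, 34} in (ℤ_51, +):
(1) 0 ∈ H? Yes
(2) Closure: for all a,b ∈ H, (a+b) mod 51 ∈ H? Yes
(3) Inverses: for all a ∈ H, -a mod 51 ∈ H? Yes

Yes, H is a subgroup of ℤ_51


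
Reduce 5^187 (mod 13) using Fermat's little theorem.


Fermat's little theorem: if p is prime and gcd(a,p)=1, then a^(p-1) ≡ 1 (mod p)
p = 13 is prime, gcd(5,13) = 1
Reduce exponent: 187 mod 12 = 7
So 5^187 ≡ 5^7 (mod 13)
5^7 mod 13 = 8

5^187 ≡ 8 (mod 13)


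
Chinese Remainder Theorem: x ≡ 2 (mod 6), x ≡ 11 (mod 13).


m₁ = 6, m₂ = 13, gcd = 1, so CRT applies. M = m₁·m₂ = 78
Let M₁ = M/m₁ = 13, M₂ = M/m₂ = 6
Find y₁ ≡ M₁⁻¹ (mod m₁): 13⁻¹ ≡ 1 (mod 6)
Find y₂ ≡ M₂⁻¹ (mod m₂): 6⁻¹ ≡ 11 (mod 13)
x = a₁·M₁·y₁ + a₂·M₂·y₂ = 2·13·1 + 11·6·11 = 752
Reduce mod 78: x ≡ 50
Check: 50 mod 6 = 2 ✓, 50 mod 13 = 11 ✓

x ≡ 50 (mod 78)


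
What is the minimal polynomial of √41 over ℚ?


√41 satisfies x² - 41 = 0, irreducible over ℚ since 41 is squarefree

Minimal polynomial: x² - 41


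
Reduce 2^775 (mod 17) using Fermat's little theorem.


Fermat's little theorem: if p is prime and gcd(a,p)=1, then a^(p-1) ≡ 1 (mod p)
p = 17 is prime, gcd(2,17) = 1
Reduce exponent: 775 mod 16 = 7
So 2^775 ≡ 2^7 (mod 17)
2^7 mod 17 = 9

2^775 ≡ 9 (mod 17)


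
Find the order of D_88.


|D_n| = 2n (n rotations and n reflections)
|D_88| = 2×88 = 176

|D_88| = 176


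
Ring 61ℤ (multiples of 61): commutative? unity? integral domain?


61ℤ is a commutative ring under +,× but has no multiplicative identity (1 ∉ 61ℤ); it has no zero divisors, but without unity it is not an integral domain
Commutative: Yes
Integral domain: No
Has unity: No

61ℤ (multiples of 61): Commutative=Yes, Unity=No


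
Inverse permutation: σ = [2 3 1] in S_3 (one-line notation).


To find σ⁻¹, swap domain and range:
σ(1) = 2 → σ⁻¹(2) = 1
σ(2) = 3 → σ⁻¹(3) = 2
σ(3) = 1 → σ⁻¹(1) = 3

σ⁻¹ = [3 1 2]


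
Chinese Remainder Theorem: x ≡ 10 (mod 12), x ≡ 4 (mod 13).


m₁ = 12, m₂ = 13, gcd = 1, so CRT applies. M = m₁·m₂ = 156
Let M₁ = M/m₁ = 13, M₂ = M/m₂ = 12
Find y₁ ≡ M₁⁻¹ (mod m₁): 13⁻¹ ≡ 1 (mod 12)
Find y₂ ≡ M₂⁻¹ (mod m₂): 12⁻¹ ≡ 12 (mod 13)
x = a₁·M₁·y₁ + a₂·M₂·y₂ = 10·13·1 + 4·12·12 = 706
Reduce mod 156: x ≡ 82
Check: 82 mod 12 = 10 ✓, 82 mod 13 = 4 ✓

x ≡ 82 (mod 156)


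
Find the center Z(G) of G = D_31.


Z(G) = {g ∈ G | gx = xg for all x ∈ G}
For odd n, Z(D_n) = {e}: no nontrivial rotation commutes with all reflections

Z(D_31) = {e}


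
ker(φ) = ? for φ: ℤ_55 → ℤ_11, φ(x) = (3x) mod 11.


Kernel = preimage of identity
ker(φ) = {x ∈ ℤ_55 : 3x ≡ 0 (mod 11)}. Since 11 | 55, φ is well-defined. The kernel is the cyclic subgroup ⟨11⟩ of ℤ_55 (order 5), i.e. {0, 11, 22, 33, 44}

ker(φ) = {0, 11, 22, 33, 44}


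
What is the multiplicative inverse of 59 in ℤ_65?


Use the extended Euclidean algorithm to write 1 = 59·s + 65·t; then s mod 65 is the inverse.
Euclidean algorithm:
  59 = 0·65 + 59
  65 = 1·59 + 6
  59 = 9·6 + 5
  6 = 1·5 + 1
  5 = 5·1 + 0
gcd(59,65) = 1
Back-substitution gives: 59·(-11) + 65·(10) = 1
So 59⁻¹ ≡ -11 ≡ 54 (mod 65)
Check: 59 × 54 = 3186 ≡ 1 (mod 65) ✓

59⁻¹ ≡ 54 (mod 65)


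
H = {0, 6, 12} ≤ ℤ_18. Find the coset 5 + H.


5 + H = {5 + h (mod 18) : h ∈ H}
5+0=5, 5+6=11, 5+12=17

5 + H = {5, 11, 17}


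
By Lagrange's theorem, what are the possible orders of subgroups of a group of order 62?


Lagrange's theorem: |H| divides |G|
|G| = 62
Divisors of 62: 1, 2, 31, 62

Possible subgroup orders: {1, 2, 31, 62}


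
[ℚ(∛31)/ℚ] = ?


∛31 has minimal polynomial x³ - 31 (irreducible over ℚ since 31 is not a perfect cube)

[ℚ(∛31)/ℚ] = 3


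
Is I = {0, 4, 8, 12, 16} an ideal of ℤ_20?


Check ideal conditions for I = {0, 4, 8, 12, 16} in ℤ_20:
(1) I is an additive subgroup? Yes
(2) For r ∈ ℤ_20 and a ∈ I: r·a ∈ I? Yes

Yes, I is an ideal of ℤ_20


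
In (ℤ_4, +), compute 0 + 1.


Operation: addition mod 4
0 + 1 = (a + b) mod 4 with a = 0, b = 1

0 + 1 = 1


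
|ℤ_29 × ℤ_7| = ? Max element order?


|ℤ_29 × ℤ_7| = 29 × 7 = 203
Max element order = lcm(29,7) = 203
Cyclic? Yes (gcd=1)

|ℤ_29×ℤ_7| = 203, max element order = 203


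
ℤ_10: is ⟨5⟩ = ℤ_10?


g generates ℤ_n iff gcd(g, n) = 1
gcd(5, 10) = 5
Since gcd = 5 ≠ 1, ⟨5⟩ has order 2 < 10, so 5 is not a generator.

No, 5 does not generate ℤ_10


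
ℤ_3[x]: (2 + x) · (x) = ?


Expand and collect like terms; reduce coefficients mod 3:
x^0: 2·0 = 0 ≡ 0 (mod 3)
x^1: 2·1 + 1·0 = 2 ≡ 2 (mod 3)
x^2: 1·1 = 1 ≡ 1 (mod 3)
Result: 2x + x^2

f · g = 2x + x^2


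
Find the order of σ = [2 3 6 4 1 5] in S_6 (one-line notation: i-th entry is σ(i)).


Cycle decomposition: (1 2 3 6 5)
Cycle lengths: 5
Order = lcm(5) = 5

ord(σ) = 5


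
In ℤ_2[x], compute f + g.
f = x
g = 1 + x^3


Add coefficients mod 2:
x^0: 0 + 1 = 1 (mod 2)
x^1: 1 + 0 = 1 (mod 2)
x^2: 0 + 0 = 0 (mod 2)
x^3: 0 + 1 = 1 (mod 2)
Result: 1 + x + x^3

f + g = 1 + x + x^3


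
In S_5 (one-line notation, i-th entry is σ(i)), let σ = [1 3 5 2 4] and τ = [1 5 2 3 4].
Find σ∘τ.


σ∘τ: apply τ first, then σ
1 →τ 1 →σ 1
2 →τ 5 →σ 4
3 →τ 2 →σ 3
4 →τ 3 →σ 5
5 →τ 4 →σ 2

σ∘τ = [1 4 3 5 2]


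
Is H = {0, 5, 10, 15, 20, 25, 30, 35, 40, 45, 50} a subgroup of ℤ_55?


Subgroup test for H = {0, 5, 10, 15, 20, 25, 30, 35, 40, 45, 50} in (ℤ_55, +):
(1) 0 ∈ H? Yes
(2) Closure: for all a,b ∈ H, (a+b) mod 55 ∈ H? Yes
(3) Inverses: for all a ∈ H, -a mod 55 ∈ H? Yes

Yes, H is a subgroup of ℤ_55


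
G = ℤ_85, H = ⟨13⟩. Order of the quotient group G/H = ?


|⟨13⟩| = n / gcd(13, 85) = 85 / 1 = 85
H is normal (ℤ_85 is abelian).
|G/H| = |G| / |H| = 85 / 85 = 1

|G/H| = 1


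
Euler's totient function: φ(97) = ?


Factor n: 97 = 97
φ(n) = n · ∏(1 - 1/p) over distinct primes p | n
φ(97) = 97 · (1 - 1/97) = 96

φ(97) = 96


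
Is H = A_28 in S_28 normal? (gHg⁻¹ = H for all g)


H = A_28 in S_28
A_28 has index 2 in S_28, and every subgroup of index 2 is normal

Yes, normal subgroup


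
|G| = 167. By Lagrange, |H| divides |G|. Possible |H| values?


Lagrange's theorem: |H| divides |G|
|G| = 167
Divisors of 167: 1, 167

Possible subgroup orders: {1, 167}


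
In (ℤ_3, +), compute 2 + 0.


Operation: addition mod 3
2 + 0 = (a + b) mod 3 with a = 2, b = 0

2 + 0 = 2


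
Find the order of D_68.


|D_n| = 2n (n rotations and n reflections)
|D_68| = 2×68 = 136

|D_68| = 136


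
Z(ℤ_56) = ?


Z(G) = {g ∈ G | gx = xg for all x ∈ G}
ℤ_56 is abelian, so Z(G) = G

Z(ℤ_56) = ℤ_56


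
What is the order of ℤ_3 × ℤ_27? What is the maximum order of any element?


|ℤ_3 × ℤ_27| = 3 × 27 = 81
Max element order = lcm(3,27) = 27
Cyclic? No (gcd=3)

|ℤ_3×ℤ_27| = 81, max element order = 27


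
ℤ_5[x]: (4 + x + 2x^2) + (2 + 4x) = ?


Add coefficients mod 5:
x^0: 4 + 2 = 1 (mod 5)
x^1: 1 + 4 = 0 (mod 5)
x^2: 2 + 0 = 2 (mod 5)
Result: 1 + 2x^2

f + g = 1 + 2x^2


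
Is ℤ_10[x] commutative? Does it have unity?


ℤ_10 has zero divisors (2·5 ≡ 0), and these lift to constant zero divisors in ℤ_10[x]; so not an integral domain
Commutative: Yes
Integral domain: No
Has unity: Yes

ℤ_10[x]: Commutative=Yes, Unity=Yes


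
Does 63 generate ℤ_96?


g generates ℤ_n iff gcd(g, n) = 1
gcd(63, 96) = 3
Since gcd = 3 ≠ 1, ⟨63⟩ has order 32 < 96, so 63 is not a generator.

No, 63 does not generate ℤ_96


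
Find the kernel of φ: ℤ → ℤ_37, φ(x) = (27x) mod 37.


Kernel = preimage of identity
ker(φ) = {x ∈ ℤ : 27x ≡ 0 (mod 37)}. gcd(27,37) = 1, so 27x ≡ 0 (mod 37) ⟺ x ≡ 0 (mod 37/1 = 37). Hence ker(φ) = 37ℤ

ker(φ) = 37ℤ


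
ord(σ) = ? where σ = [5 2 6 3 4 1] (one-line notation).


Cycle decomposition: (1 5 4 3 6)
Cycle lengths: 5
Order = lcm(5) = 5

ord(σ) = 5


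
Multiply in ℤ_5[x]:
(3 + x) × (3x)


Expand and collect like terms; reduce coefficients mod 5:
x^0: 3·0 = 0 ≡ 0 (mod 5)
x^1: 3·3 + 1·0 = 9 ≡ 4 (mod 5)
x^2: 1·3 = 3 ≡ 3 (mod 5)
Result: 4x + 3x^2

f · g = 4x + 3x^2


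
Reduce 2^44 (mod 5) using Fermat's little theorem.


Fermat's little theorem: if p is prime and gcd(a,p)=1, then a^(p-1) ≡ 1 (mod p)
p = 5 is prime, gcd(2,5) = 1
Reduce exponent: 44 mod 4 = 0
So 2^44 ≡ 2^0 (mod 5)
2^0 = 1

2^44 ≡ 1 (mod 5)


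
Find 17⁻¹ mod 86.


Use the extended Euclidean algorithm to write 1 = 17·s + 86·t; then s mod 86 is the inverse.
Euclidean algorithm:
  17 = 0·86 + 17
  86 = 5·17 + 1
  17 = 17·1 + 0
gcd(17,86) = 1
Back-substitution gives: 17·(-5) + 86·(1) = 1
So 17⁻¹ ≡ -5 ≡ 81 (mod 86)
Check: 17 × 81 = 1377 ≡ 1 (mod 86) ✓

17⁻¹ ≡ 81 (mod 86)


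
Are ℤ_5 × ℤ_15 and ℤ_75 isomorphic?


Comparing ℤ_5 × ℤ_15 and ℤ_75:
gcd(5,15) = 5 ≠ 1. Max element order in ℤ_5×ℤ_15 is lcm(5,15) = 15 < 75, so it has no element of order 75

No, ℤ_5 × ℤ_15 ≇ ℤ_75


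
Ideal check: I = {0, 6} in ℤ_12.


Check ideal conditions for I = {0, 6} in ℤ_12:
(1) I is an additive subgroup? Yes
(2) For r ∈ ℤ_12 and a ∈ I: r·a ∈ I? Yes

Yes, I is an ideal of ℤ_12


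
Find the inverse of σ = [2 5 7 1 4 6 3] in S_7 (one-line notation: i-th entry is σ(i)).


To find σ⁻¹, swap domain and range:
σ(1) = 2 → σ⁻¹(2) = 1
σ(2) = 5 → σ⁻¹(5) = 2
σ(3) = 7 → σ⁻¹(7) = 3
σ(4) = 1 → σ⁻¹(1) = 4
σ(5) = 4 → σ⁻¹(4) = 5
σ(6) = 6 → σ⁻¹(6) = 6
σ(7) = 3 → σ⁻¹(3) = 7

σ⁻¹ = [4 1 7 5 2 6 3]


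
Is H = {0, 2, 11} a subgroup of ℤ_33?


Subgroup test for H = {0, 2, 11} in (ℤ_33, +):
(1) 0 ∈ H? Yes
(2) Closure: for all a,b ∈ H, (a+b) mod 33 ∈ H? No  [counterexample: 2 + 2 = 4 ∉ H]
(3) Inverses: for all a ∈ H, -a mod 33 ∈ H? No

No, H is not a subgroup of ℤ_33


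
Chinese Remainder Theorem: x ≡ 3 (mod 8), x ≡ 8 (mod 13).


m₁ = 8, m₂ = 13, gcd = 1, so CRT applies. M = m₁·m₂ = 104
Let M₁ = M/m₁ = 13, M₂ = M/m₂ = 8
Find y₁ ≡ M₁⁻¹ (mod m₁): 13⁻¹ ≡ 5 (mod 8)
Find y₂ ≡ M₂⁻¹ (mod m₂): 8⁻¹ ≡ 5 (mod 13)
x = a₁·M₁·y₁ + a₂·M₂·y₂ = 3·13·5 + 8·8·5 = 515
Reduce mod 104: x ≡ 99
Check: 99 mod 8 = 3 ✓, 99 mod 13 = 8 ✓

x ≡ 99 (mod 104)


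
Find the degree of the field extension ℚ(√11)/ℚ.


√11 has minimal polynomial x² - 11 (irreducible over ℚ since 11 is squarefree)

[ℚ(√11)/ℚ] = 2


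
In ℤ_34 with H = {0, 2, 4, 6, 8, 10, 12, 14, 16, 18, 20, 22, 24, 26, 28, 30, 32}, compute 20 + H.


20 + H = {20 + h (mod 34) : h ∈ H}
20+0=20, 20+2=22, 20+4=24, 20+6=26, 20+8=28, 20+10=30, 20+12=32, 20+14=0, 20+16=2, 20+18=4, 20+20=6, 20+22=8, 20+24=10, 20+26=12, 20+28=14, 20+30=16, 20+32=18
20 + H = {0, 2, 4, 6, 8, 10, 12, 14, 16, 18, 20, 22, 24, 26, 28, 30, 32} = 0 + H

20 + H = {0, 2, 4, 6, 8, 10, 12, 14, 16, 18, 20, 22, 24, 26, 28, 30, 32}


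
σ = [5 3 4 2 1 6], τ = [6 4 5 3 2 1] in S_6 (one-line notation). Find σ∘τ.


σ∘τ: apply τ first, then σ
1 →τ 6 →σ 6
2 →τ 4 →σ 2
3 →τ 5 →σ 1
4 →τ 3 →σ 4
5 →τ 2 →σ 3
6 →τ 1 →σ 5

σ∘τ = [6 2 1 4 3 5]


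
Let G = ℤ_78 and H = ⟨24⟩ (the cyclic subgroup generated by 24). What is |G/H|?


|⟨24⟩| = n / gcd(24, 78) = 78 / 6 = 13
H is normal (ℤ_78 is abelian).
|G/H| = |G| / |H| = 78 / 13 = 6

|G/H| = 6


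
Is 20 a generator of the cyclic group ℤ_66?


g generates ℤ_n iff gcd(g, n) = 1
gcd(20, 66) = 2
Since gcd = 2 ≠ 1, ⟨20⟩ has order 33 < 66, so 20 is not a generator.

No, 20 does not generate ℤ_66


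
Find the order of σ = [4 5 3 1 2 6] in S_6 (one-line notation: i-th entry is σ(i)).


Cycle decomposition: (1 4) (2 5)
Cycle lengths: 2, 2
Order = lcm(2, 2) = 2

ord(σ) = 2


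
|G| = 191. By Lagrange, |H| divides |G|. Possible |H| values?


Lagrange's theorem: |H| divides |G|
|G| = 191
Divisors of 191: 1, 191

Possible subgroup orders: {1, 191}


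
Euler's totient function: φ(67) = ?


Factor n: 67 = 67
φ(n) = n · ∏(1 - 1/p) over distinct primes p | n
φ(67) = 67 · (1 - 1/67) = 66

φ(67) = 66


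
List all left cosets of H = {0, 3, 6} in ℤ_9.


H = {0, 3, 6}, |H| = 3
Number of cosets = |G|/|H| = 9/3 = 3
0 + H = {0, 3, 6}
1 + H = {1, 4, 7}
2 + H = {2, 5, 8}

Cosets: 0+H={0,3,6}; 1+H={1,4,7}; 2+H={2,5,8}


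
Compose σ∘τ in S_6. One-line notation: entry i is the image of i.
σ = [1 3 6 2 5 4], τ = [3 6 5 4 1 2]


σ∘τ: apply τ first, then σ
1 →τ 3 →σ 6
2 →τ 6 →σ 4
3 →τ 5 →σ 5
4 →τ 4 →σ 2
5 →τ 1 →σ 1
6 →τ 2 →σ 3

σ∘τ = [6 4 5 2 1 3]


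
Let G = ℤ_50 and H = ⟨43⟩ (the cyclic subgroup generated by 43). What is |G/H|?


|⟨43⟩| = n / gcd(43, 50) = 50 / 1 = 50
H is normal (ℤ_50 is abelian).
|G/H| = |G| / |H| = 50 / 50 = 1

|G/H| = 1


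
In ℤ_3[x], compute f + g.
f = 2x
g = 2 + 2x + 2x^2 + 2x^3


Add coefficients mod 3:
x^0: 0 + 2 = 2 (mod 3)
x^1: 2 + 2 = 1 (mod 3)
x^2: 0 + 2 = 2 (mod 3)
x^3: 0 + 2 = 2 (mod 3)
Result: 2 + x + 2x^2 + 2x^3

f + g = 2 + x + 2x^2 + 2x^3


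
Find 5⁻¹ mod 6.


Use the extended Euclidean algorithm to write 1 = 5·s + 6·t; then s mod 6 is the inverse.
Euclidean algorithm:
  5 = 0·6 + 5
  6 = 1·5 + 1
  5 = 5·1 + 0
gcd(5,6) = 1
Back-substitution gives: 5·(-1) + 6·(1) = 1
So 5⁻¹ ≡ -1 ≡ 5 (mod 6)
Check: 5 × 5 = 25 ≡ 1 (mod 6) ✓

5⁻¹ ≡ 5 (mod 6)


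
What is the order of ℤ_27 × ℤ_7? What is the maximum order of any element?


|ℤ_27 × ℤ_7| = 27 × 7 = 189
Max element order = lcm(27,7) = 189
Cyclic? Yes (gcd=1)

|ℤ_27×ℤ_7| = 189, max element order = 189


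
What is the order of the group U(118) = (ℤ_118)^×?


U(n) is the group of units mod n; |U(n)| = φ(n)
|U(118)| = φ(118) = 58

|U(118) = (ℤ_118)^×| = 58


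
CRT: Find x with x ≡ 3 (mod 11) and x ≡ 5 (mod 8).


m₁ = 11, m₂ = 8, gcd = 1, so CRT applies. M = m₁·m₂ = 88
Let M₁ = M/m₁ = 8, M₂ = M/m₂ = 11
Find y₁ ≡ M₁⁻¹ (mod m₁): 8⁻¹ ≡ 7 (mod 11)
Find y₂ ≡ M₂⁻¹ (mod m₂): 11⁻¹ ≡ 3 (mod 8)
x = a₁·M₁·y₁ + a₂·M₂·y₂ = 3·8·7 + 5·11·3 = 333
Reduce mod 88: x ≡ 69
Check: 69 mod 11 = 3 ✓, 69 mod 8 = 5 ✓

x ≡ 69 (mod 88)


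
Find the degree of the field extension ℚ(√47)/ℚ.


√47 has minimal polynomial x² - 47 (irreducible over ℚ since 47 is squarefree)

[ℚ(√47)/ℚ] = 2


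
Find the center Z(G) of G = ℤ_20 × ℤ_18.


Z(G) = {g ∈ G | gx = xg for all x ∈ G}
Direct product of abelian groups is abelian, so Z(G) = G

Z(ℤ_20 × ℤ_18) = ℤ_20 × ℤ_18


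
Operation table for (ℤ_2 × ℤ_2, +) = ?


Elements: {(0,0), (0,1), (1,0), (1,1)}
Operation: componentwise addition mod (2, 2)
Entry (a, b) = ((a₁+b₁) mod 2, (a₂+b₂) mod 2)

Cayley table:
      | (0,0) | (0,1) | (1,0) | (1,1)
(0,0) | (0,0) | (0,1) | (1,0) | (1,1)
(0,1) | (0,1) | (0,0) | (1,1) | (1,0)
(1,0) | (1,0) | (1,1) | (0,0) | (0,1)
(1,1) | (1,1) | (1,0) | (0,1) | (0,0)


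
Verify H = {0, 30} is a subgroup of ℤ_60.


Subgroup test for H = {0, 30} in (ℤ_60, +):
(1) 0 ∈ H? Yes
(2) Closure: for all a,b ∈ H, (a+b) mod 60 ∈ H? Yes
(3) Inverses: for all a ∈ H, -a mod 60 ∈ H? Yes

Yes, H is a subgroup of ℤ_60


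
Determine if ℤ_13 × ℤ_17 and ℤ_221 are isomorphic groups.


Comparing ℤ_13 × ℤ_17 and ℤ_221:
gcd(13,17) = 1, so ℤ_13 × ℤ_17 ≅ ℤ_221 (CRT)

Yes, ℤ_13 × ℤ_17 ≅ ℤ_221


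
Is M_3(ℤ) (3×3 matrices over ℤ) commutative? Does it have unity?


Matrix multiplication is non-commutative for n ≥ 2; the identity matrix I is the unity; singular matrices give zero divisors, so not an integral domain
Commutative: No
Integral domain: No
Has unity: Yes

M_3(ℤ) (3×3 matrices over ℤ): Commutative=No, Unity=Yes


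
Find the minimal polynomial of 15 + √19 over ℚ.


Let α = 15 + √19. Then α - 15 = √19, so (α - 15)² = 19, giving α² - 30α + 206 = 0. Degree 2 and α ∉ ℚ, so this is the minimal polynomial.

Minimal polynomial: x² - 30x + 206


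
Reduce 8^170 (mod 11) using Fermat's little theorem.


Fermat's little theorem: if p is prime and gcd(a,p)=1, then a^(p-1) ≡ 1 (mod p)
p = 11 is prime, gcd(8,11) = 1
Reduce exponent: 170 mod 10 = 0
So 8^170 ≡ 8^0 (mod 11)
8^0 = 1

8^170 ≡ 1 (mod 11)


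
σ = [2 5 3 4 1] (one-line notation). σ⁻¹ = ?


To find σ⁻¹, swap domain and range:
σ(1) = 2 → σ⁻¹(2) = 1
σ(2) = 5 → σ⁻¹(5) = 2
σ(3) = 3 → σ⁻¹(3) = 3
σ(4) = 4 → σ⁻¹(4) = 4
σ(5) = 1 → σ⁻¹(1) = 5

σ⁻¹ = [5 1 3 4 2]


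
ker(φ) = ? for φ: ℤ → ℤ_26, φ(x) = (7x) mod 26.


Kernel = preimage of identity
ker(φ) = {x ∈ ℤ : 7x ≡ 0 (mod 26)}. gcd(7,26) = 1, so 7x ≡ 0 (mod 26) ⟺ x ≡ 0 (mod 26/1 = 26). Hence ker(φ) = 26ℤ

ker(φ) = 26ℤ


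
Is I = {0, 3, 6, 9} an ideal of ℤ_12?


Check ideal conditions for I = {0, 3, 6, 9} in ℤ_12:
(1) I is an additive subgroup? Yes
(2) For r ∈ ℤ_12 and a ∈ I: r·a ∈ I? Yes

Yes, I is an ideal of ℤ_12


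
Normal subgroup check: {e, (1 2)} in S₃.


H = {e, (1 2)} in S₃
(1 3)(1 2)(1 3)⁻¹ = (2 3) ∉ {e, (1 2)}, so it is not normal

No, not a normal subgroup


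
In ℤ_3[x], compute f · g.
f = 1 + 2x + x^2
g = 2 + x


Expand and collect like terms; reduce coefficients mod 3:
x^0: 1·2 = 2 ≡ 2 (mod 3)
x^1: 1·1 + 2·2 = 5 ≡ 2 (mod 3)
x^2: 2·1 + 1·2 = 4 ≡ 1 (mod 3)
x^3: 1·1 = 1 ≡ 1 (mod 3)
Result: 2 + 2x + x^2 + x^3

f · g = 2 + 2x + x^2 + x^3


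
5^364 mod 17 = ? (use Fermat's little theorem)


Fermat's little theorem: if p is prime and gcd(a,p)=1, then a^(p-1) ≡ 1 (mod p)
p = 17 is prime, gcd(5,17) = 1
Reduce exponent: 364 mod 16 = 12
So 5^364 ≡ 5^12 (mod 17)
5^12 mod 17 = 4

5^364 ≡ 4 (mod 17)


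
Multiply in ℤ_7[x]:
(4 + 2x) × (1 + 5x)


Expand and collect like terms; reduce coefficients mod 7:
x^0: 4·1 = 4 ≡ 4 (mod 7)
x^1: 4·5 + 2·1 = 22 ≡ 1 (mod 7)
x^2: 2·5 = 10 ≡ 3 (mod 7)
Result: 4 + x + 3x^2

f · g = 4 + x + 3x^2


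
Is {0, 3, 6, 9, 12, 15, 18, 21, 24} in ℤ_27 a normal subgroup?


H = {0, 3, 6, 9, 12, 15, 18, 21, 24} in ℤ_27
ℤ_27 is abelian; every subgroup of an abelian group is normal

Yes, normal subgroup


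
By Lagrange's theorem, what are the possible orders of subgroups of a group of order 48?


Lagrange's theorem: |H| divides |G|
|G| = 48
Divisors of 48: 1, 2, 3, 4, 6, 8, 12, 16, 24, 48

Possible subgroup orders: {1, 2, 3, 4, 6, 8, 12, 16, 24, 48}


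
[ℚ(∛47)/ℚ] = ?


∛47 has minimal polynomial x³ - 47 (irreducible over ℚ since 47 is not a perfect cube)

[ℚ(∛47)/ℚ] = 3


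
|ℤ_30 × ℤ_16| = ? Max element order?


|ℤ_30 × ℤ_16| = 30 × 16 = 480
Max element order = lcm(30,16) = 240
Cyclic? No (gcd=2)

|ℤ_30×ℤ_16| = 480, max element order = 240


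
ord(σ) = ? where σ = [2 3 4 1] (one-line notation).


Cycle decomposition: (1 2 3 4)
Cycle lengths: 4
Order = lcm(4) = 4

ord(σ) = 4


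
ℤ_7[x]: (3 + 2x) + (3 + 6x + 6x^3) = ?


Add coefficients mod 7:
x^0: 3 + 3 = 6 (mod 7)
x^1: 2 + 6 = 1 (mod 7)
x^2: 0 + 0 = 0 (mod 7)
x^3: 0 + 6 = 6 (mod 7)
Result: 6 + x + 6x^3

f + g = 6 + x + 6x^3


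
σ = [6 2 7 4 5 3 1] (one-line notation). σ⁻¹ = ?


To find σ⁻¹, swap domain and range:
σ(1) = 6 → σ⁻¹(6) = 1
σ(2) = 2 → σ⁻¹(2) = 2
σ(3) = 7 → σ⁻¹(7) = 3
σ(4) = 4 → σ⁻¹(4) = 4
σ(5) = 5 → σ⁻¹(5) = 5
σ(6) = 3 → σ⁻¹(3) = 6
σ(7) = 1 → σ⁻¹(1) = 7

σ⁻¹ = [7 2 6 4 5 1 3]


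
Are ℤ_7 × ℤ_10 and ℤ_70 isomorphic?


Comparing ℤ_7 × ℤ_10 and ℤ_70:
gcd(7,10) = 1, so ℤ_7 × ℤ_10 ≅ ℤ_70 (CRT)

Yes, ℤ_7 × ℤ_10 ≅ ℤ_70


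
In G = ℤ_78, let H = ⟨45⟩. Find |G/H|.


|⟨45⟩| = n / gcd(45, 78) = 78 / 3 = 26
H is normal (ℤ_78 is abelian).
|G/H| = |G| / |H| = 78 / 26 = 3

|G/H| = 3


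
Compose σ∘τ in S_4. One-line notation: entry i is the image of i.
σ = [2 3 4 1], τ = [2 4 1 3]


σ∘τ: apply τ first, then σ
1 →τ 2 →σ 3
2 →τ 4 →σ 1
3 →τ 1 →σ 2
4 →τ 3 →σ 4

σ∘τ = [3 1 2 4]


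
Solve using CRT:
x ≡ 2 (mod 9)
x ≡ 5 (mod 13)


m₁ = 9, m₂ = 13, gcd = 1, so CRT applies. M = m₁·m₂ = 117
Let M₁ = M/m₁ = 13, M₂ = M/m₂ = 9
Find y₁ ≡ M₁⁻¹ (mod m₁): 13⁻¹ ≡ 7 (mod 9)
Find y₂ ≡ M₂⁻¹ (mod m₂): 9⁻¹ ≡ 3 (mod 13)
x = a₁·M₁·y₁ + a₂·M₂·y₂ = 2·13·7 + 5·9·3 = 317
Reduce mod 117: x ≡ 83
Check: 83 mod 9 = 2 ✓, 83 mod 13 = 5 ✓

x ≡ 83 (mod 117)


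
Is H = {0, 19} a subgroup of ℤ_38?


Subgroup test for H = {0, 19} in (ℤ_38, +):
(1) 0 ∈ H? Yes
(2) Closure: for all a,b ∈ H, (a+b) mod 38 ∈ H? Yes
(3) Inverses: for all a ∈ H, -a mod 38 ∈ H? Yes

Yes, H is a subgroup of ℤ_38


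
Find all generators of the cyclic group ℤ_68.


g generates ℤ_n iff gcd(g,n) = 1
Prime factors of 68: 2, 17
Generators are g ∈ {1,...,67} not divisible by any of these primes.
Generators: {1, 3, 5, 7, 9, 11, 13, 15, 19, 21, 23, 25, 27, 29, 31, 33, 35, 37, 39, 41, 43, 45, 47, 49, 53, 55, 57, 59, 61, 63, 65, 67}
Number of generators = φ(68) = 32

Generators of ℤ_68 = {1, 3, 5, 7, 9, 11, 13, 15, 19, 21, 23, 25, 27, 29, 31, 33, 35, 37, 39, 41, 43, 45, 47, 49, 53, 55, 57, 59, 61, 63, 65, 67}


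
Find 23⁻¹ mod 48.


Use the extended Euclidean algorithm to write 1 = 23·s + 48·t; then s mod 48 is the inverse.
Euclidean algorithm:
  23 = 0·48 + 23
  48 = 2·23 + 2
  23 = 11·2 + 1
  2 = 2·1 + 0
gcd(23,48) = 1
Back-substitution gives: 23·(23) + 48·(-11) = 1
So 23⁻¹ ≡ 23 ≡ 23 (mod 48)
Check: 23 × 23 = 529 ≡ 1 (mod 48) ✓

23⁻¹ ≡ 23 (mod 48)


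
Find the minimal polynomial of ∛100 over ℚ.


∛100 satisfies x³ - 100 = 0, irreducible over ℚ (no rational root; 100 is not a perfect cube)

Minimal polynomial: x³ - 100


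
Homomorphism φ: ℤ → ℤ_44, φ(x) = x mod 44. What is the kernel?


Kernel = preimage of identity
ker(φ) = {x ∈ ℤ : x ≡ 0 (mod 44)} = 44ℤ = {0, ±44, ±88, ...}

ker(φ) = 44ℤ


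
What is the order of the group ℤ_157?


ℤ_n has n elements.

|ℤ_157| = 157


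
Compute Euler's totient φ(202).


Factor n: 202 = 2 × 101
φ(n) = n · ∏(1 - 1/p) over distinct primes p | n
φ(202) = 202 · (1 - 1/2) · (1 - 1/101) = 100

φ(202) = 100


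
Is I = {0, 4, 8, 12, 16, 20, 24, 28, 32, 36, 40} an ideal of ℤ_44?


Check ideal conditions for I = {0, 4, 8, 12, 16, 20, 24, 28, 32, 36, 40} in ℤ_44:
(1) I is an additive subgroup? Yes
(2) For r ∈ ℤ_44 and a ∈ I: r·a ∈ I? Yes

Yes, I is an ideal of ℤ_44


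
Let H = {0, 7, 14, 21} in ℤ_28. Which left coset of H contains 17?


17 + H = {17 + h (mod 28) : h ∈ H}
17+0=17, 17+7=24, 17+14=3, 17+21=10
17 + H = {3, 10, 17, 24} = 3 + H

17 + H = {3, 10, 17, 24}


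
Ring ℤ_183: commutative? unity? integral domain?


ℤ_183 is a commutative ring with unity 1; 183 = 3×61 is composite, so 3·61 ≡ 0 gives zero divisors (not an integral domain)
Commutative: Yes
Integral domain: No
Has unity: Yes

ℤ_183: Commutative=Yes, Unity=Yes


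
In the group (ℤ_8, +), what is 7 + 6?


Operation: addition mod 8
7 + 6 = (a + b) mod 8 with a = 7, b = 6

7 + 6 = 5


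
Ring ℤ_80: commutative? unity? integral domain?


ℤ_80 is a commutative ring with unity 1; 80 = 2×40 is composite, so 2·40 ≡ 0 gives zero divisors (not an integral domain)
Commutative: Yes
Integral domain: No
Has unity: Yes

ℤ_80: Commutative=Yes, Unity=Yes


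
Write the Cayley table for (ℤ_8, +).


Elements: {0, 1, 2, 3, 4, 5, 6, 7}
Operation: addition mod 8
Entry (a, b) = (a + b) mod 8

Cayley table:
  | 0 | 1 | 2 | 3 | 4 | 5 | 6 | 7
0 | 0 | 1 | 2 | 3 | 4 | 5 | 6 | 7
1 | 1 | 2 | 3 | 4 | 5 | 6 | 7 | 0
2 | 2 | 3 | 4 | 5 | 6 | 7 | 0 | 1
3 | 3 | 4 | 5 | 6 | 7 | 0 | 1 | 2
4 | 4 | 5 | 6 | 7 | 0 | 1 | 2 | 3
5 | 5 | 6 | 7 | 0 | 1 | 2 | 3 | 4
6 | 6 | 7 | 0 | 1 | 2 | 3 | 4 | 5
7 | 7 | 0 | 1 | 2 | 3 | 4 | 5 | 6


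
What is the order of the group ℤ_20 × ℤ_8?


|A × B| = |A| · |B|
|ℤ_20 × ℤ_8| = 20 × 8 = 160

|ℤ_20 × ℤ_8| = 160


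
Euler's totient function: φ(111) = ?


Factor n: 111 = 3 × 37
φ(n) = n · ∏(1 - 1/p) over distinct primes p | n
φ(111) = 111 · (1 - 1/3) · (1 - 1/37) = 72

φ(111) = 72


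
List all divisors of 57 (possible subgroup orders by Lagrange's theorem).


Lagrange's theorem: |H| divides |G|
|G| = 57
Divisors of 57: 1, 3, 19, 57

Possible subgroup orders: {1, 3, 19, 57}


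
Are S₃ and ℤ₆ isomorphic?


Comparing S₃ and ℤ₆:
S₃ is non-abelian, ℤ₆ is abelian

No, S₃ ≇ ℤ₆


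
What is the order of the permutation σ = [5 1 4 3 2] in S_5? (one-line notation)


Cycle decomposition: (1 5 2) (3 4)
Cycle lengths: 3, 2
Order = lcm(3, 2) = 6

ord(σ) = 6


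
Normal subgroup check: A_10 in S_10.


H = A_10 in S_10
A_10 has index 2 in S_10, and every subgroup of index 2 is normal

Yes, normal subgroup


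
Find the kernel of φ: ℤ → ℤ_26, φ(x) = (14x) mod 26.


Kernel = preimage of identity
ker(φ) = {x ∈ ℤ : 14x ≡ 0 (mod 26)}. gcd(14,26) = 2, so 14x ≡ 0 (mod 26) ⟺ x ≡ 0 (mod 26/2 = 13). Hence ker(φ) = 13ℤ

ker(φ) = 13ℤ


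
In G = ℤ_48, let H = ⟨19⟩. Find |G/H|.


|⟨19⟩| = n / gcd(19, 48) = 48 / 1 = 48
H is normal (ℤ_48 is abelian).
|G/H| = |G| / |H| = 48 / 48 = 1

|G/H| = 1


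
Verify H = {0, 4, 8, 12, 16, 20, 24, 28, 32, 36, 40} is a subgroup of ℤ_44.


Subgroup test for H = {0, 4, 8, 12, 16, 20, 24, 28, 32, 36, 40} in (ℤ_44, +):
(1) 0 ∈ H? Yes
(2) Closure: for all a,b ∈ H, (a+b) mod 44 ∈ H? Yes
(3) Inverses: for all a ∈ H, -a mod 44 ∈ H? Yes

Yes, H is a subgroup of ℤ_44


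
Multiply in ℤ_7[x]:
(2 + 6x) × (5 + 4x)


Expand and collect like terms; reduce coefficients mod 7:
x^0: 2·5 = 10 ≡ 3 (mod 7)
x^1: 2·4 + 6·5 = 38 ≡ 3 (mod 7)
x^2: 6·4 = 24 ≡ 3 (mod 7)
Result: 3 + 3x + 3x^2

f · g = 3 + 3x + 3x^2


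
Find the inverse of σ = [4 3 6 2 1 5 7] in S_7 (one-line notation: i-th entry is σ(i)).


To find σ⁻¹, swap domain and range:
σ(1) = 4 → σ⁻¹(4) = 1
σ(2) = 3 → σ⁻¹(3) = 2
σ(3) = 6 → σ⁻¹(6) = 3
σ(4) = 2 → σ⁻¹(2) = 4
σ(5) = 1 → σ⁻¹(1) = 5
σ(6) = 5 → σ⁻¹(5) = 6
σ(7) = 7 → σ⁻¹(7) = 7

σ⁻¹ = [5 4 2 1 6 3 7]


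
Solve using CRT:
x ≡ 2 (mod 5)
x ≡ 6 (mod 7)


m₁ = 5, m₂ = 7, gcd = 1, so CRT applies. M = m₁·m₂ = 35
Let M₁ = M/m₁ = 7, M₂ = M/m₂ = 5
Find y₁ ≡ M₁⁻¹ (mod m₁): 7⁻¹ ≡ 3 (mod 5)
Find y₂ ≡ M₂⁻¹ (mod m₂): 5⁻¹ ≡ 3 (mod 7)
x = a₁·M₁·y₁ + a₂·M₂·y₂ = 2·7·3 + 6·5·3 = 132
Reduce mod 35: x ≡ 27
Check: 27 mod 5 = 2 ✓, 27 mod 7 = 6 ✓

x ≡ 27 (mod 35)


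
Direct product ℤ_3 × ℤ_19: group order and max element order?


|ℤ_3 × ℤ_19| = 3 × 19 = 57
Max element order = lcm(3,19) = 57
Cyclic? Yes (gcd=1)

|ℤ_3×ℤ_19| = 57, max element order = 57


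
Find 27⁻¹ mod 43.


Use the extended Euclidean algorithm to write 1 = 27·s + 43·t; then s mod 43 is the inverse.
Euclidean algorithm:
  27 = 0·43 + 27
  43 = 1·27 + 16
  27 = 1·16 + 11
  16 = 1·11 + 5
  11 = 2·5 + 1
  5 = 5·1 + 0
gcd(27,43) = 1
Back-substitution gives: 27·(8) + 43·(-5) = 1
So 27⁻¹ ≡ 8 ≡ 8 (mod 43)
Check: 27 × 8 = 216 ≡ 1 (mod 43) ✓

27⁻¹ ≡ 8 (mod 43)


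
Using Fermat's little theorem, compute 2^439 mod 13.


Fermat's little theorem: if p is prime and gcd(a,p)=1, then a^(p-1) ≡ 1 (mod p)
p = 13 is prime, gcd(2,13) = 1
Reduce exponent: 439 mod 12 = 7
So 2^439 ≡ 2^7 (mod 13)
2^7 mod 13 = 11

2^439 ≡ 11 (mod 13)


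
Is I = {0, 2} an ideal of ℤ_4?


Check ideal conditions for I = {0, 2} in ℤ_4:
(1) I is an additive subgroup? Yes
(2) For r ∈ ℤ_4 and a ∈ I: r·a ∈ I? Yes

Yes, I is an ideal of ℤ_4


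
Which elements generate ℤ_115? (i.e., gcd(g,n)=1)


g generates ℤ_n iff gcd(g,n) = 1
Prime factors of 115: 5, 23
Generators are g ∈ {1,...,114} not divisible by any of these primes.
Generators: {1, 2, 3, 4, 6, 7, 8, 9, 11, 12, 13, 14, 16, 17, 18, 19, 21, 22, 24, 26, 27, 28, 29, 31, 32, 33, 34, 36, 37, 38, 39, 41, 42, 43, 44, 47, 48, 49, 51, 52, 53, 54, 56, 57, 58, 59, 61, 62, 63, 64, 66, 67, 68, 71, 72, 73, 74, 76, 77, 78, 79, 81, 82, 83, 84, 86, 87, 88, 89, 91, 93, 94, 96, 97, 98, 99, 101, 102, 103, 104, 106, 107, 108, 109, 111, 112, 113, 114}
Number of generators = φ(115) = 88

Generators of ℤ_115 = {1, 2, 3, 4, 6, 7, 8, 9, 11, 12, 13, 14, 16, 17, 18, 19, 21, 22, 24, 26, 27, 28, 29, 31, 32, 33, 34, 36, 37, 38, 39, 41, 42, 43, 44, 47, 48, 49, 51, 52, 53, 54, 56, 57, 58, 59, 61, 62, 63, 64, 66, 67, 68, 71, 72, 73, 74, 76, 77, 78, 79, 81, 82, 83, 84, 86, 87, 88, 89, 91, 93, 94, 96, 97, 98, 99, 101, 102, 103, 104, 106, 107, 108, 109, 111, 112, 113, 114}
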